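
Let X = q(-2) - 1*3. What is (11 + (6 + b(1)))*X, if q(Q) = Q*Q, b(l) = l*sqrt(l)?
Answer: 18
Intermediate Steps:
b(l) = l**(3/2)
q(Q) = Q**2
X = 1 (X = (-2)**2 - 1*3 = 4 - 3 = 1)
(11 + (6 + b(1)))*X = (11 + (6 + 1**(3/2)))*1 = (11 + (6 + 1))*1 = (11 + 7)*1 = 18*1 = 18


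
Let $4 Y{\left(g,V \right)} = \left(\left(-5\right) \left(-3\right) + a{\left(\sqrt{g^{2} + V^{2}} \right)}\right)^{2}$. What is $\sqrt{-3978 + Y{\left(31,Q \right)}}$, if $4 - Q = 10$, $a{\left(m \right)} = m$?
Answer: $\frac{\sqrt{-15912 + \left(15 + \sqrt{997}\right)^{2}}}{2} \approx 58.615 i$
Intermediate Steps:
$Q = -6$ ($Q = 4 - 10 = -6$)
$Y{\left(g,V \right)} = \frac{\left(15 + \sqrt{V^{2} + g^{2}}\right)^{2}}{4}$ ($Y{\left(g,V \right)} = \frac{\left(\left(-5\right) \left(-3\right) + \sqrt{g^{2} + V^{2}}\right)^{2}}{4} = \frac{\left(15 + \sqrt{V^{2} + g^{2}}\right)^{2}}{4}$)
$\sqrt{-3978 + Y{\left(31,Q \right)}} = \sqrt{-3978 + \frac{\left(15 + \sqrt{\left(-6\right)^{2} + 31^{2}}\right)^{2}}{4}} = \sqrt{-3978 + \frac{\left(15 + \sqrt{36 + 961}\right)^{2}}{4}} = \sqrt{-3978 + \frac{\left(15 + \sqrt{997}\right)^{2}}{4}}$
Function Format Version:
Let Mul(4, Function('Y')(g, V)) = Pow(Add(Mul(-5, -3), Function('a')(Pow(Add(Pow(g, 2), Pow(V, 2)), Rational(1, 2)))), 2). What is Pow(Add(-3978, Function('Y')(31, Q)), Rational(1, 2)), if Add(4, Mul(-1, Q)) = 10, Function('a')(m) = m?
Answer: Mul(Rational(1, 2), Pow(Add(-15912, Pow(Add(15, Pow(997, Rational(1, 2))), 2)), Rational(1, 2))) ≈ Mul(58.615, I)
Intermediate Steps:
Q = -6 (Q = Add(4, Mul(-1, 10)) = Add(4, -10) = -6)
Function('Y')(g, V) = Mul(Rational(1, 4), Pow(Add(15, Pow(Add(Pow(V, 2), Pow(g, 2)), Rational(1, 2))), 2)) (Function('Y')(g, V) = Mul(Rational(1, 4), Pow(Add(Mul(-5, -3), Pow(Add(Pow(g, 2), Pow(V, 2)), Rational(1, 2))), 2)) = Mul(Rational(1, 4), Pow(Add(15, Pow(Add(Pow(V, 2), Pow(g, 2)), Rational(1, 2))), 2)))
Pow(Add(-3978, Function('Y')(31, Q)), Rational(1, 2)) = Pow(Add(-3978, Mul(Rational(1, 4), Pow(Add(15, Pow(Add(Pow(-6, 2), Pow(31, 2)), Rational(1, 2))), 2))), Rational(1, 2)) = Pow(Add(-3978, Mul(Rational(1, 4), Pow(Add(15, Pow(Add(36, 961), Rational(1, 2))), 2))), Rational(1, 2)) = Pow(Add(-3978, Mul(Rational(1, 4), Pow(Add(15, Pow(997, Rational(1, 2))), 2))), Rational(1, 2))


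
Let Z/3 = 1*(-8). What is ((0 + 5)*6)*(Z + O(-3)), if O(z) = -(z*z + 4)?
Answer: -1110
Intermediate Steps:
O(z) = -4 - z² (O(z) = -(z² + 4) = -(4 + z²) = -4 - z²)
Z = -24 (Z = 3*(1*(-8)) = 3*(-8) = -24)
((0 + 5)*6)*(Z + O(-3)) = ((0 + 5)*6)*(-24 + (-4 - 1*(-3)²)) = (5*6)*(-24 + (-4 - 1*9)) = 30*(-24 + (-4 - 9)) = 30*(-24 - 13) = 30*(-37) = -1110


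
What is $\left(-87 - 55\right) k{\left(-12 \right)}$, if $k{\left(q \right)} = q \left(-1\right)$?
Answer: $-1704$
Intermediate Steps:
$k{\left(q \right)} = - q$
$\left(-87 - 55\right) k{\left(-12 \right)} = \left(-87 - 55\right) \left(\left(-1\right) \left(-12\right)\right) = \left(-142\right) 12 = -1704$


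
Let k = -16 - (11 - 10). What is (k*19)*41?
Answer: -13243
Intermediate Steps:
k = -17 (k = -16 - 1*1 = -16 - 1 = -17)
(k*19)*41 = -17*19*41 = -323*41 = -13243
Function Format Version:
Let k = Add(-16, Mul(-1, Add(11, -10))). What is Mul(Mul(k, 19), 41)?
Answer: -13243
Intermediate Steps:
k = -17 (k = Add(-16, Mul(-1, 1)) = Add(-16, -1) = -17)
Mul(Mul(k, 19), 41) = Mul(Mul(-17, 19), 41) = Mul(-323, 41) = -13243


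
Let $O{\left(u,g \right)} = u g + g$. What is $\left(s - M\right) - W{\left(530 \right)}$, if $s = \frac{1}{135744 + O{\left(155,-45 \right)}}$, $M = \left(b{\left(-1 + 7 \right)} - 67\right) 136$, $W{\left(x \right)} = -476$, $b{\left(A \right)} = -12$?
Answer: $\frac{1444283281}{128724} \approx 11220.0$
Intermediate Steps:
$O{\left(u,g \right)} = g + g u$ ($O{\left(u,g \right)} = g u + g = g + g u$)
$M = -10744$ ($M = \left(-12 - 67\right) 136 = \left(-79\right) 136 = -10744$)
$s = \frac{1}{128724}$ ($s = \frac{1}{135744 - 45 \left(1 + 155\right)} = \frac{1}{135744 - 7020} = \frac{1}{128724} \approx 7.7686 \cdot 10^{-6}$)
$\left(s - M\right) - W{\left(530 \right)} = \left(\frac{1}{128724} - -10744\right) - -476 = \left(\frac{1}{128724} + 10744\right) + 476 = \frac{1383010657}{128724} + 476 = \frac{1444283281}{128724}$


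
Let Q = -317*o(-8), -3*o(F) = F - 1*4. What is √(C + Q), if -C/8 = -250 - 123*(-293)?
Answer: 2*I*√71895 ≈ 536.26*I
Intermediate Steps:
C = -286312 (C = -8*(-250 - 123*(-293)) = -8*(-250 + 36039) = -8*35789 = -286312)
o(F) = 4/3 - F/3 (o(F) = -(F - 1*4)/3 = -(F - 4)/3 = -(-4 + F)/3 = 4/3 - F/3)
Q = -1268 (Q = -317*(4/3 - ⅓*(-8)) = -317*(4/3 + 8/3) = -317*4 = -1268)
√(C + Q) = √(-286312 - 1268) = √(-287580) = 2*I*√71895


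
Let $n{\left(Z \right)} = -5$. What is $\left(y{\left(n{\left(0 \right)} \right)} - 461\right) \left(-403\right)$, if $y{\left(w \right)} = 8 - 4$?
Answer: $184171$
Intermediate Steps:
$y{\left(w \right)} = 4$
$\left(y{\left(n{\left(0 \right)} \right)} - 461\right) \left(-403\right) = \left(4 - 461\right) \left(-403\right) = \left(-457\right) \left(-403\right) = 184171$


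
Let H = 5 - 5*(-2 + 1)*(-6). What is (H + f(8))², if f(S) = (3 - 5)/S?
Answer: 10201/16 ≈ 637.56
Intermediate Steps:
H = -25 (H = 5 - 5*(-1)*(-6) = 5 + 5*(-6) = 5 - 30 = -25)
f(S) = -2/S
(H + f(8))² = (-25 - 2/8)² = (-25 - 2*⅛)² = (-25 - ¼)² = (-101/4)² = 10201/16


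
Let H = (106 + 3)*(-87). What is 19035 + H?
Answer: 9552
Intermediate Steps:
H = -9483 (H = 109*(-87) = -9483)
19035 + H = 19035 - 9483 = 9552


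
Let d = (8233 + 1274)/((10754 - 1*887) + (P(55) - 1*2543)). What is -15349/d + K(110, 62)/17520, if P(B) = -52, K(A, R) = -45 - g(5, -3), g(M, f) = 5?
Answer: -65184885797/5552088 ≈ -11741.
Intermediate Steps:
K(A, R) = -50 (K(A, R) = -45 - 1*5 = -45 - 5 = -50)
d = 3169/2424 (d = (8233 + 1274)/((10754 - 1*887) + (-52 - 1*2543)) = 9507/((10754 - 887) + (-52 - 2543)) = 9507/(9867 - 2595) = 9507/7272 = 9507*(1/7272) = 3169/2424 ≈ 1.3073)
-15349/d + K(110, 62)/17520 = -15349/3169/2424 - 50/17520 = -15349*2424/3169 - 50*1/17520 = -37205976/3169 - 5/1752 = -65184885797/5552088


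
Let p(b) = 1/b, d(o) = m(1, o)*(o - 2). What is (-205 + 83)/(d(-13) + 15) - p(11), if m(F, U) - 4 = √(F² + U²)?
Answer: -2147/8855 + 122*√170/2415 ≈ 0.41621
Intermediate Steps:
m(F, U) = 4 + √(F² + U²)
d(o) = (-2 + o)*(4 + √(1 + o²)) (d(o) = (4 + √(1² + o²))*(o - 2) = (4 + √(1 + o²))*(-2 + o) = (-2 + o)*(4 + √(1 + o²)))
(-205 + 83)/(d(-13) + 15) - p(11) = (-205 + 83)/((-2 - 13)*(4 + √(1 + (-13)²)) + 15) - 1/11 = -122/(-15*(4 + √(1 + 169)) + 15) - 1*1/11 = -122/(-15*(4 + √170) + 15) - 1/11 = -122/((-60 - 15*√170) + 15) - 1/11 = -122/(-45 - 15*√170) - 1/11 = -1/11 - 122/(-45 - 15*√170)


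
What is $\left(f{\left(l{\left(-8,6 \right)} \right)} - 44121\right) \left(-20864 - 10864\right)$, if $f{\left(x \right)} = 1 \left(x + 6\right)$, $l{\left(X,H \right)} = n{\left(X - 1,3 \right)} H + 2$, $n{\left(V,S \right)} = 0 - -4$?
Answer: $1398855792$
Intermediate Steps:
$n{\left(V,S \right)} = 4$ ($n{\left(V,S \right)} = 0 + 4 = 4$)
$l{\left(X,H \right)} = 2 + 4 H$ ($l{\left(X,H \right)} = 4 H + 2 = 2 + 4 H$)
$f{\left(x \right)} = 6 + x$ ($f{\left(x \right)} = 1 \left(6 + x\right) = 6 + x$)
$\left(f{\left(l{\left(-8,6 \right)} \right)} - 44121\right) \left(-20864 - 10864\right) = \left(\left(6 + \left(2 + 4 \cdot 6\right)\right) - 44121\right) \left(-20864 - 10864\right) = \left(\left(6 + \left(2 + 24\right)\right) - 44121\right) \left(-31728\right) = \left(\left(6 + 26\right) - 44121\right) \left(-31728\right) = \left(32 - 44121\right) \left(-31728\right) = \left(-44089\right) \left(-31728\right) = 1398855792$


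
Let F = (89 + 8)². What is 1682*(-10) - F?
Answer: -26229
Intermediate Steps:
F = 9409 (F = 97² = 9409)
1682*(-10) - F = 1682*(-10) - 1*9409 = -16820 - 9409 = -26229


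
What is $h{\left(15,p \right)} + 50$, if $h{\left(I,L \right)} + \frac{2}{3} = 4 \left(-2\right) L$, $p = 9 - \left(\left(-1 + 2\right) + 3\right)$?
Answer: $\frac{28}{3} \approx 9.3333$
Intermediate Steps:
$p = 5$ ($p = 9 - \left(1 + 3\right) = 9 - 4 = 5$)
$h{\left(I,L \right)} = - \frac{2}{3} - 8 L$ ($h{\left(I,L \right)} = - \frac{2}{3} + 4 \left(-2\right) L = - \frac{2}{3} - 8 L$)
$h{\left(15,p \right)} + 50 = \left(- \frac{2}{3} - 40\right) + 50 = - \frac{122}{3} + 50 = \frac{28}{3}$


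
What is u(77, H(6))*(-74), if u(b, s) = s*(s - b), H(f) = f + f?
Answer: 57720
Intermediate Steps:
H(f) = 2*f
u(77, H(6))*(-74) = ((2*6)*(2*6 - 1*77))*(-74) = (12*(12 - 77))*(-74) = (12*(-65))*(-74) = -780*(-74) = 57720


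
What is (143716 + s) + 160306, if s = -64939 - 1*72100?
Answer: 166983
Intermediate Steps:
s = -137039 (s = -64939 - 72100 = -137039)
(143716 + s) + 160306 = (143716 - 137039) + 160306 = 6677 + 160306 = 166983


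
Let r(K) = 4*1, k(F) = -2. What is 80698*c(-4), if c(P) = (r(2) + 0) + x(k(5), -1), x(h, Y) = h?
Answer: 161396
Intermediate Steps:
r(K) = 4
c(P) = 2 (c(P) = (4 + 0) - 2 = 4 - 2 = 2)
80698*c(-4) = 80698*2 = 161396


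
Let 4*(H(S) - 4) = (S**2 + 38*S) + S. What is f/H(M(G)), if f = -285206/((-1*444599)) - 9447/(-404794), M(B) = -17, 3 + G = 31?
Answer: -119649804317/16107405180737 ≈ -0.0074283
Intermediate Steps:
G = 28 (G = -3 + 31 = 28)
H(S) = 4 + S**2/4 + 39*S/4 (H(S) = 4 + ((S**2 + 38*S) + S)/4 = 4 + (S**2 + 39*S)/4 = 4 + (S**2/4 + 39*S/4) = 4 + S**2/4 + 39*S/4)
f = 119649804317/179971007606 (f = -285206/(-444599) - 9447*(-1/404794) = -285206*(-1/444599) + 9447/404794 = 285206/444599 + 9447/404794 = 119649804317/179971007606 ≈ 0.66483)
f/H(M(G)) = 119649804317/(179971007606*(4 + (1/4)*(-17)**2 + (39/4)*(-17))) = 119649804317/(179971007606*(4 + (1/4)*289 - 663/4)) = 119649804317/(179971007606*(4 + 289/4 - 663/4)) = 119649804317/(179971007606*(-179/2)) = (119649804317/179971007606)*(-2/179) = -119649804317/16107405180737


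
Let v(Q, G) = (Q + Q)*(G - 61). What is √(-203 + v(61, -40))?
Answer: 5*I*√501 ≈ 111.92*I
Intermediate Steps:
v(Q, G) = 2*Q*(-61 + G) (v(Q, G) = (2*Q)*(-61 + G) = 2*Q*(-61 + G))
√(-203 + v(61, -40)) = √(-203 + 2*61*(-61 - 40)) = √(-203 + 2*61*(-101)) = √(-203 - 12322) = √(-12525) = 5*I*√501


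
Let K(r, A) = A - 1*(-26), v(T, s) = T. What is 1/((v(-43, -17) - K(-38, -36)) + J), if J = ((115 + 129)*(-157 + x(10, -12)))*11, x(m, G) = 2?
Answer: -1/416053 ≈ -2.4035e-6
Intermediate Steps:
K(r, A) = 26 + A (K(r, A) = A + 26 = 26 + A)
J = -416020 (J = ((115 + 129)*(-157 + 2))*11 = (244*(-155))*11 = -37820*11 = -416020)
1/((v(-43, -17) - K(-38, -36)) + J) = 1/((-43 - (26 - 36)) - 416020) = 1/((-43 - 1*(-10)) - 416020) = 1/((-43 + 10) - 416020) = 1/(-33 - 416020) = 1/(-416053) = -1/416053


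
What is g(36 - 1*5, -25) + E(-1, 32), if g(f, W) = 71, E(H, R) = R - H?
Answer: 104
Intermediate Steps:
g(36 - 1*5, -25) + E(-1, 32) = 71 + (32 - 1*(-1)) = 71 + (32 + 1) = 71 + 33 = 104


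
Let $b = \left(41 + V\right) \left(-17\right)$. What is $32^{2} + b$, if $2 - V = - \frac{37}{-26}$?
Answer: $\frac{8247}{26} \approx 317.19$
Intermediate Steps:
$V = \frac{15}{26}$ ($V = 2 - - \frac{37}{-26} = 2 - \left(-37\right) \left(- \frac{1}{26}\right) = 2 - \frac{37}{26} = \frac{15}{26} \approx 0.57692$)
$b = - \frac{18377}{26}$ ($b = \left(41 + \frac{15}{26}\right) \left(-17\right) = \frac{1081}{26} \left(-17\right) = - \frac{18377}{26} \approx -706.81$)
$32^{2} + b = 32^{2} - \frac{18377}{26} = 1024 - \frac{18377}{26} = \frac{8247}{26}$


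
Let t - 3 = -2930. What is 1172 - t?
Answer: 4099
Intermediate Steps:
t = -2927 (t = 3 - 2930 = -2927)
1172 - t = 1172 - 1*(-2927) = 1172 + 2927 = 4099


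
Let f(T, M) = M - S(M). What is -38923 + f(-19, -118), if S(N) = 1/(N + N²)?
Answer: -539000047/13806 ≈ -39041.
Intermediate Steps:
f(T, M) = M - 1/(M*(1 + M))
-38923 + f(-19, -118) = -38923 + (-118 - 1/(-118*(1 - 118))) = -38923 + (-118 - 1*(-1/118)/(-117)) = -38923 + (-118 - 1*(-1/118)*(-1/117)) = -38923 + (-118 - 1/13806) = -38923 - 1629109/13806 = -539000047/13806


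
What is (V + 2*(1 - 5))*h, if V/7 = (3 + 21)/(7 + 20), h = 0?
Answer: 0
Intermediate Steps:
V = 56/9 (V = 7*((3 + 21)/(7 + 20)) = 7*(24/27) = 7*(24*(1/27)) = 7*(8/9) = 56/9 ≈ 6.2222)
(V + 2*(1 - 5))*h = (56/9 + 2*(1 - 5))*0 = (56/9 + 2*(-4))*0 = (56/9 - 8)*0 = -16/9*0 = 0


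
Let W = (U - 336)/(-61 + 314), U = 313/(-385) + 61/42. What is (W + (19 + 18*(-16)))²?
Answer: 509381382331441/6970580100 ≈ 73076.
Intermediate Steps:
U = 211/330 (U = 313*(-1/385) + 61*(1/42) = -313/385 + 61/42 = 211/330 ≈ 0.63939)
W = -110669/83490 (W = (211/330 - 336)/(-61 + 314) = -110669/330/253 = -110669/330*1/253 = -110669/83490 ≈ -1.3255)
(W + (19 + 18*(-16)))² = (-110669/83490 + (19 + 18*(-16)))² = (-110669/83490 + (19 - 288))² = (-110669/83490 - 269)² = (-22569479/83490)² = 509381382331441/6970580100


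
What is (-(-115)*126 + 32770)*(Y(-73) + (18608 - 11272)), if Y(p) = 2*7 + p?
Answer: 343911020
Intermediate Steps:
Y(p) = 14 + p
(-(-115)*126 + 32770)*(Y(-73) + (18608 - 11272)) = (-(-115)*126 + 32770)*((14 - 73) + (18608 - 11272)) = (-115*(-126) + 32770)*(-59 + 7336) = (14490 + 32770)*7277 = 47260*7277 = 343911020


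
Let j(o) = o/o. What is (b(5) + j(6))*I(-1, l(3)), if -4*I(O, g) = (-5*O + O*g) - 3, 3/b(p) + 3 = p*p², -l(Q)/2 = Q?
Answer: -125/61 ≈ -2.0492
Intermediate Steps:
j(o) = 1
l(Q) = -2*Q
b(p) = 3/(-3 + p³) (b(p) = 3/(-3 + p*p²) = 3/(-3 + p³))
I(O, g) = ¾ + 5*O/4 - O*g/4 (I(O, g) = -((-5*O + O*g) - 3)/4 = -(-3 - 5*O + O*g)/4 = ¾ + 5*O/4 - O*g/4)
(b(5) + j(6))*I(-1, l(3)) = (3/(-3 + 5³) + 1)*(¾ + (5/4)*(-1) - ¼*(-1)*(-2*3)) = (3/(-3 + 125) + 1)*(¾ - 5/4 - ¼*(-1)*(-6)) = (3/122 + 1)*(¾ - 5/4 - 3/2) = (3*(1/122) + 1)*(-2) = (3/122 + 1)*(-2) = (125/122)*(-2) = -125/61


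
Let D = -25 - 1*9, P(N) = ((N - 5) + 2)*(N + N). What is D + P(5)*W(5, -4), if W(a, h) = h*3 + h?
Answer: -354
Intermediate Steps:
W(a, h) = 4*h (W(a, h) = 3*h + h = 4*h)
P(N) = 2*N*(-3 + N) (P(N) = ((-5 + N) + 2)*(2*N) = (-3 + N)*(2*N) = 2*N*(-3 + N))
D = -34 (D = -25 - 9 = -34)
D + P(5)*W(5, -4) = -34 + (2*5*(-3 + 5))*(4*(-4)) = -34 + (2*5*2)*(-16) = -34 + 20*(-16) = -34 - 320 = -354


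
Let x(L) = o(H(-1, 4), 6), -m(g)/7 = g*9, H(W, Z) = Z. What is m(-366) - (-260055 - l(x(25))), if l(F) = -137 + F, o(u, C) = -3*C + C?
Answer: 282964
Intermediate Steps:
o(u, C) = -2*C
m(g) = -63*g (m(g) = -7*g*9 = -63*g)
x(L) = -12 (x(L) = -2*6 = -12)
m(-366) - (-260055 - l(x(25))) = -63*(-366) - (-260055 - (-137 - 12)) = 23058 - (-260055 - 1*(-149)) = 23058 - (-260055 + 149) = 23058 - 1*(-259906) = 23058 + 259906 = 282964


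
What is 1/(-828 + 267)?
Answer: -1/561 ≈ -0.0017825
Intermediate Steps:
1/(-828 + 267) = 1/(-561) = -1/561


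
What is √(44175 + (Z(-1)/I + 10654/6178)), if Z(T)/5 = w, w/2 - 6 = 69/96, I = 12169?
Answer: √540159770945886947/3496748 ≈ 210.18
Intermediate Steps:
w = 215/16 (w = 12 + 2*(69/96) = 12 + 2*(69*(1/96)) = 12 + 2*(23/32) = 12 + 23/16 = 215/16 ≈ 13.438)
Z(T) = 1075/16 (Z(T) = 5*(215/16) = 1075/16)
√(44175 + (Z(-1)/I + 10654/6178)) = √(44175 + ((1075/16)/12169 + 10654/6178)) = √(44175 + ((1075/16)*(1/12169) + 10654*(1/6178))) = √(44175 + (25/4528 + 5327/3089)) = √(44175 + 24197881/13986992) = √(617899569481/13986992) = √540159770945886947/3496748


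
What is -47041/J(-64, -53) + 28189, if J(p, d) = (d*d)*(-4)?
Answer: 316778645/11236 ≈ 28193.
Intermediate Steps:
J(p, d) = -4*d² (J(p, d) = d²*(-4) = -4*d²)
-47041/J(-64, -53) + 28189 = -47041/((-4*(-53)²)) + 28189 = -47041/((-4*2809)) + 28189 = -47041/(-11236) + 28189 = -47041*(-1/11236) + 28189 = 47041/11236 + 28189 = 316778645/11236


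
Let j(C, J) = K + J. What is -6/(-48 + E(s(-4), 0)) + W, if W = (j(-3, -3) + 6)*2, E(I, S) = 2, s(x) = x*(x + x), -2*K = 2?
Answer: 95/23 ≈ 4.1304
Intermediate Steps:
K = -1 (K = -1/2*2 = -1)
j(C, J) = -1 + J
s(x) = 2*x**2 (s(x) = x*(2*x) = 2*x**2)
W = 4 (W = ((-1 - 3) + 6)*2 = (-4 + 6)*2 = 2*2 = 4)
-6/(-48 + E(s(-4), 0)) + W = -6/(-48 + 2) + 4 = -6/(-46) + 4 = -1/46*(-6) + 4 = 3/23 + 4 = 95/23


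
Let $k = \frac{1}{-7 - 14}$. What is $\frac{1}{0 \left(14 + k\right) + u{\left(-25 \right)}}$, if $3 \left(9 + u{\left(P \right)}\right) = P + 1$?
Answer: $- \frac{1}{17} \approx -0.058824$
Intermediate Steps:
$u{\left(P \right)} = - \frac{26}{3} + \frac{P}{3}$ ($u{\left(P \right)} = -9 + \frac{P + 1}{3} = -9 + \frac{1 + P}{3} = -9 + \left(\frac{1}{3} + \frac{P}{3}\right) = - \frac{26}{3} + \frac{P}{3}$)
$k = - \frac{1}{21}$ ($k = \frac{1}{-21} = - \frac{1}{21} \approx -0.047619$)
$\frac{1}{0 \left(14 + k\right) + u{\left(-25 \right)}} = \frac{1}{0 \left(14 - \frac{1}{21}\right) + \left(- \frac{26}{3} + \frac{1}{3} \left(-25\right)\right)} = \frac{1}{0 \cdot \frac{293}{21} - 17} = \frac{1}{0 - 17} = \frac{1}{-17} = - \frac{1}{17}$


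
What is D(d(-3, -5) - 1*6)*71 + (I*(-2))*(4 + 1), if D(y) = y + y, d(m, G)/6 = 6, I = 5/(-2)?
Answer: 4285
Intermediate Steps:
I = -5/2 (I = 5*(-½) = -5/2 ≈ -2.5000)
d(m, G) = 36 (d(m, G) = 6*6 = 36)
D(y) = 2*y
D(d(-3, -5) - 1*6)*71 + (I*(-2))*(4 + 1) = (2*(36 - 1*6))*71 + (-5/2*(-2))*(4 + 1) = (2*(36 - 6))*71 + 5*5 = (2*30)*71 + 25 = 60*71 + 25 = 4260 + 25 = 4285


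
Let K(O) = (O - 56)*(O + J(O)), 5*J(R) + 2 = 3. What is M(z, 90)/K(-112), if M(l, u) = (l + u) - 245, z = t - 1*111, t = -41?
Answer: -1535/93912 ≈ -0.016345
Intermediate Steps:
J(R) = ⅕ (J(R) = -⅖ + (⅕)*3 = -⅖ + ⅗ = ⅕)
z = -152 (z = -41 - 1*111 = -41 - 111 = -152)
M(l, u) = -245 + l + u
K(O) = (-56 + O)*(⅕ + O) (K(O) = (O - 56)*(O + ⅕) = (-56 + O)*(⅕ + O))
M(z, 90)/K(-112) = (-245 - 152 + 90)/(-56/5 + (-112)² - 279/5*(-112)) = -307/(-56/5 + 12544 + 31248/5) = -307/93912/5 = -307*5/93912 = -1535/93912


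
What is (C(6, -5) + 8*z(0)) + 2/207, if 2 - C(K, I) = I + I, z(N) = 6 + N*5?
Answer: 12422/207 ≈ 60.010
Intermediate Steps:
z(N) = 6 + 5*N
C(K, I) = 2 - 2*I (C(K, I) = 2 - (I + I) = 2 - 2*I)
(C(6, -5) + 8*z(0)) + 2/207 = ((2 - 2*(-5)) + 8*(6 + 5*0)) + 2/207 = ((2 + 10) + 8*(6 + 0)) + 2*(1/207) = (12 + 8*6) + 2/207 = (12 + 48) + 2/207 = 60 + 2/207 = 12422/207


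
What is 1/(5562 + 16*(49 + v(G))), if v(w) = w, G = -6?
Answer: 1/6250 ≈ 0.00016000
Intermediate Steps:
1/(5562 + 16*(49 + v(G))) = 1/(5562 + 16*(49 - 6)) = 1/(5562 + 16*43) = 1/(5562 + 688) = 1/6250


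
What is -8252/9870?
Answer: -4126/4935 ≈ -0.83607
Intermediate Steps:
-8252/9870 = -1*4126/4935 = -4126/4935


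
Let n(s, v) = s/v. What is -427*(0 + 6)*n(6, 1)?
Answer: -15372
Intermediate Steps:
-427*(0 + 6)*n(6, 1) = -427*(0 + 6)*6/1 = -2562*6*1 = -2562*6 = -427*36 = -15372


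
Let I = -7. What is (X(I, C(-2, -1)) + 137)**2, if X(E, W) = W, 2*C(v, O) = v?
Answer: 18496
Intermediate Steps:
C(v, O) = v/2
(X(I, C(-2, -1)) + 137)**2 = ((1/2)*(-2) + 137)**2 = (-1 + 137)**2 = 136**2 = 18496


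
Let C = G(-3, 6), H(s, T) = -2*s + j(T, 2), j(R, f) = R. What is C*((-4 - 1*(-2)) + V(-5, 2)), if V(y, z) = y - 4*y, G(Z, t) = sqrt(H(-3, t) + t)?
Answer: 39*sqrt(2) ≈ 55.154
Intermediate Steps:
H(s, T) = T - 2*s (H(s, T) = -2*s + T = T - 2*s)
G(Z, t) = sqrt(6 + 2*t) (G(Z, t) = sqrt((t - 2*(-3)) + t) = sqrt((t + 6) + t) = sqrt((6 + t) + t) = sqrt(6 + 2*t))
V(y, z) = -3*y
C = 3*sqrt(2) (C = sqrt(6 + 2*6) = sqrt(6 + 12) = sqrt(18) = 3*sqrt(2) ≈ 4.2426)
C*((-4 - 1*(-2)) + V(-5, 2)) = (3*sqrt(2))*((-4 - 1*(-2)) - 3*(-5)) = (3*sqrt(2))*((-4 + 2) + 15) = (3*sqrt(2))*(-2 + 15) = (3*sqrt(2))*13 = 39*sqrt(2)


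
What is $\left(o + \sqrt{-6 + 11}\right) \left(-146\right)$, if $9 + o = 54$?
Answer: $-6570 - 146 \sqrt{5} \approx -6896.5$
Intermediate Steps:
$o = 45$ ($o = -9 + 54 = 45$)
$\left(o + \sqrt{-6 + 11}\right) \left(-146\right) = \left(45 + \sqrt{-6 + 11}\right) \left(-146\right) = \left(45 + \sqrt{5}\right) \left(-146\right) = -6570 - 146 \sqrt{5}$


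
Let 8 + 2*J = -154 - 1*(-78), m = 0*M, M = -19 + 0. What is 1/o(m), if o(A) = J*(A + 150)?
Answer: -1/6300 ≈ -0.00015873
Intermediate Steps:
M = -19
m = 0 (m = 0*(-19) = 0)
J = -42 (J = -4 + (-154 - 1*(-78))/2 = -4 + (-154 + 78)/2 = -4 + (1/2)*(-76) = -4 - 38 = -42)
o(A) = -6300 - 42*A (o(A) = -42*(A + 150) = -42*(150 + A) = -6300 - 42*A)
1/o(m) = 1/(-6300 - 42*0) = 1/(-6300 + 0) = 1/(-6300) = -1/6300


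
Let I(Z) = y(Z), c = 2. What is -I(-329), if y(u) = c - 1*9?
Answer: 7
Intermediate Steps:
y(u) = -7 (y(u) = 2 - 1*9 = 2 - 9 = -7)
I(Z) = -7
-I(-329) = -1*(-7) = 7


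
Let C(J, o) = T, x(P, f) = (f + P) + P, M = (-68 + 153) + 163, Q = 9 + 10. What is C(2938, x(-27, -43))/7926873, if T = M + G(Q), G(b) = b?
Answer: 89/2642291 ≈ 3.3683e-5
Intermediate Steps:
Q = 19
M = 248 (M = 85 + 163 = 248)
T = 267 (T = 248 + 19 = 267)
x(P, f) = f + 2*P (x(P, f) = (P + f) + P = f + 2*P)
C(J, o) = 267
C(2938, x(-27, -43))/7926873 = 267/7926873 = 267*(1/7926873) = 89/2642291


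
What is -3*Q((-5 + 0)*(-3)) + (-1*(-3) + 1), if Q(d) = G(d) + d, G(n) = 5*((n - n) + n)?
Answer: -266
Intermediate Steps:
G(n) = 5*n (G(n) = 5*(0 + n) = 5*n)
Q(d) = 6*d (Q(d) = 5*d + d = 6*d)
-3*Q((-5 + 0)*(-3)) + (-1*(-3) + 1) = -18*(-5 + 0)*(-3) + (-1*(-3) + 1) = -18*(-5*(-3)) + (3 + 1) = -18*15 + 4 = -3*90 + 4 = -270 + 4 = -266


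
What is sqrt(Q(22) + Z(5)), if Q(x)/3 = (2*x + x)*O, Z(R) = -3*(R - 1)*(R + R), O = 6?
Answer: 2*sqrt(267) ≈ 32.680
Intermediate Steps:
Z(R) = -6*R*(-1 + R) (Z(R) = -3*(-1 + R)*2*R = -6*R*(-1 + R))
Q(x) = 54*x (Q(x) = 3*((2*x + x)*6) = 3*((3*x)*6) = 3*(18*x) = 54*x)
sqrt(Q(22) + Z(5)) = sqrt(54*22 + 6*5*(1 - 1*5)) = sqrt(1188 + 6*5*(1 - 5)) = sqrt(1188 + 6*5*(-4)) = sqrt(1188 - 120) = sqrt(1068) = 2*sqrt(267)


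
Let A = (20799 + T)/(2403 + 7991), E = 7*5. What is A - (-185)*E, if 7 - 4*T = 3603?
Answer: 33660525/5197 ≈ 6476.9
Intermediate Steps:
T = -899 (T = 7/4 - ¼*3603 = 7/4 - 3603/4 = -899)
E = 35
A = 9950/5197 (A = (20799 - 899)/(2403 + 7991) = 19900/10394 = 19900*(1/10394) = 9950/5197 ≈ 1.9146)
A - (-185)*E = 9950/5197 - (-185)*35 = 9950/5197 - 1*(-6475) = 9950/5197 + 6475 = 33660525/5197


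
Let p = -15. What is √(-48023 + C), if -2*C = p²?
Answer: I*√192542/2 ≈ 219.4*I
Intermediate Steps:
C = -225/2 (C = -½*(-15)² = -½*225 = -225/2 ≈ -112.50)
√(-48023 + C) = √(-48023 - 225/2) = √(-96271/2) = I*√192542/2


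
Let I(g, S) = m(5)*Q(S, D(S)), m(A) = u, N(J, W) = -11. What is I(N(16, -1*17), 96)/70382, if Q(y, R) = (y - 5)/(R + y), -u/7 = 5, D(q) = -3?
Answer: -245/503502 ≈ -0.00048659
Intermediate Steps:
u = -35 (u = -7*5 = -35)
m(A) = -35
Q(y, R) = (-5 + y)/(R + y)
I(g, S) = -35*(-5 + S)/(-3 + S)
I(N(16, -1*17), 96)/70382 = (35*(5 - 1*96)/(-3 + 96))/70382 = (35*(5 - 96)/93)*(1/70382) = (35*(1/93)*(-91))*(1/70382) = -3185/93*1/70382 = -245/503502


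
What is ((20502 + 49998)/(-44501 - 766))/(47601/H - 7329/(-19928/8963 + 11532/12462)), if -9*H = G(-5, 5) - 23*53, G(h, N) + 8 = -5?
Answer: -11283607720000/43427900193803751 ≈ -0.00025982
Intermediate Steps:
G(h, N) = -13 (G(h, N) = -8 - 5 = -13)
H = 1232/9 (H = -(-13 - 23*53)/9 = -(-13 - 1219)/9 = -1/9*(-1232) = 1232/9 ≈ 136.89)
((20502 + 49998)/(-44501 - 766))/(47601/H - 7329/(-19928/8963 + 11532/12462)) = ((20502 + 49998)/(-44501 - 766))/(47601/(1232/9) - 7329/(-19928/8963 + 11532/12462)) = (70500/(-45267))/(47601*(9/1232) - 7329/(-19928*1/8963 + 11532*(1/12462))) = (70500*(-1/45267))/(428409/1232 - 7329/(-19928/8963 + 62/67)) = -23500/(15089*(428409/1232 - 7329/(-779470/600521))) = -23500/(15089*(428409/1232 - 7329*(-600521/779470))) = -23500/(15089*(428409/1232 + 4401218409/779470)) = -23500/(15089*2878116521559/480153520) = -23500/15089*480153520/2878116521559 = -11283607720000/43427900193803751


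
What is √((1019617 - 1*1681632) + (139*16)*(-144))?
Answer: I*√982271 ≈ 991.1*I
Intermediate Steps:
√((1019617 - 1*1681632) + (139*16)*(-144)) = √((1019617 - 1681632) + 2224*(-144)) = √(-662015 - 320256) = √(-982271) = I*√982271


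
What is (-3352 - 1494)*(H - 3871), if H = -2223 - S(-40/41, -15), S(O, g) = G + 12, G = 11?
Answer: 29642982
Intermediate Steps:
S(O, g) = 23 (S(O, g) = 11 + 12 = 23)
H = -2246 (H = -2223 - 1*23 = -2223 - 23 = -2246)
(-3352 - 1494)*(H - 3871) = (-3352 - 1494)*(-2246 - 3871) = -4846*(-6117) = 29642982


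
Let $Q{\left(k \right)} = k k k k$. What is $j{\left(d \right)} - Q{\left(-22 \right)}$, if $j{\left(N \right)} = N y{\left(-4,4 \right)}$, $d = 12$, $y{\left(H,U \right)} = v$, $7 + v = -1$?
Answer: $-234352$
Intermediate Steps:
$v = -8$ ($v = -7 - 1 = -8$)
$Q{\left(k \right)} = k^{4}$ ($Q{\left(k \right)} = k k^{2} k = k^{3} k = k^{4}$)
$y{\left(H,U \right)} = -8$
$j{\left(N \right)} = - 8 N$ ($j{\left(N \right)} = N \left(-8\right) = - 8 N$)
$j{\left(d \right)} - Q{\left(-22 \right)} = \left(-8\right) 12 - \left(-22\right)^{4} = -96 - 234256 = -234352$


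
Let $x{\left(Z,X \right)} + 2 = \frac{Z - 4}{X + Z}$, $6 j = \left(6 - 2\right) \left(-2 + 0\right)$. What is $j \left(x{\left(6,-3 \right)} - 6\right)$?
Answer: $\frac{88}{9} \approx 9.7778$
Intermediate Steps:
$j = - \frac{4}{3}$ ($j = \frac{\left(6 - 2\right) \left(-2 + 0\right)}{6} = \frac{4 \left(-2\right)}{6} = \frac{1}{6} \left(-8\right) = - \frac{4}{3} \approx -1.3333$)
$x{\left(Z,X \right)} = -2 + \frac{-4 + Z}{X + Z}$ ($x{\left(Z,X \right)} = -2 + \frac{Z - 4}{X + Z} = -2 + \frac{-4 + Z}{X + Z}$)
$j \left(x{\left(6,-3 \right)} - 6\right) = - \frac{4 \left(\frac{-4 - 6 - -6}{-3 + 6} - 6\right)}{3} = - \frac{4 \left(\frac{-4 - 6 + 6}{3} - 6\right)}{3} = - \frac{4 \left(\frac{1}{3} \left(-4\right) - 6\right)}{3} = - \frac{4 \left(- \frac{4}{3} - 6\right)}{3} = \left(- \frac{4}{3}\right) \left(- \frac{22}{3}\right) = \frac{88}{9}$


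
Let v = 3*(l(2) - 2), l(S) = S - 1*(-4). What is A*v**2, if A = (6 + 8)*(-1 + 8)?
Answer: 14112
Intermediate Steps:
l(S) = 4 + S (l(S) = S + 4 = 4 + S)
v = 12 (v = 3*((4 + 2) - 2) = 3*(6 - 2) = 3*4 = 12)
A = 98 (A = 14*7 = 98)
A*v**2 = 98*12**2 = 98*144 = 14112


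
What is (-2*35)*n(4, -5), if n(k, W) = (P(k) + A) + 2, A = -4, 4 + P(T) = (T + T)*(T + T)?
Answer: -4060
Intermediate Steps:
P(T) = -4 + 4*T² (P(T) = -4 + (T + T)*(T + T) = -4 + (2*T)*(2*T) = -4 + 4*T²)
n(k, W) = -6 + 4*k² (n(k, W) = ((-4 + 4*k²) - 4) + 2 = (-8 + 4*k²) + 2 = -6 + 4*k²)
(-2*35)*n(4, -5) = (-2*35)*(-6 + 4*4²) = -70*(-6 + 4*16) = -70*(-6 + 64) = -70*58 = -4060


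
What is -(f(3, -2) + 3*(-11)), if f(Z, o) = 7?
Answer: 26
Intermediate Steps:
-(f(3, -2) + 3*(-11)) = -(7 + 3*(-11)) = -(7 - 33) = -1*(-26) = 26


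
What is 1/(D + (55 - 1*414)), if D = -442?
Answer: -1/801 ≈ -0.0012484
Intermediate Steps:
1/(D + (55 - 1*414)) = 1/(-442 + (55 - 1*414)) = 1/(-442 + (55 - 414)) = 1/(-442 - 359) = 1/(-801) = -1/801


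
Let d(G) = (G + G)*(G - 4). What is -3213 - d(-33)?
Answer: -5655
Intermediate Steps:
d(G) = 2*G*(-4 + G) (d(G) = (2*G)*(-4 + G) = 2*G*(-4 + G))
-3213 - d(-33) = -3213 - 2*(-33)*(-4 - 33) = -3213 - 2*(-33)*(-37) = -3213 - 1*2442 = -3213 - 2442 = -5655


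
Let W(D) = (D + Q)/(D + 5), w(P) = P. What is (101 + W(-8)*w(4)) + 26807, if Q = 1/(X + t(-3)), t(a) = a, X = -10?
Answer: 349944/13 ≈ 26919.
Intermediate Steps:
Q = -1/13 (Q = 1/(-10 - 3) = 1/(-13) = -1/13 ≈ -0.076923)
W(D) = (-1/13 + D)/(5 + D) (W(D) = (D - 1/13)/(D + 5) = (-1/13 + D)/(5 + D))
(101 + W(-8)*w(4)) + 26807 = (101 + ((-1/13 - 8)/(5 - 8))*4) + 26807 = (101 + (-105/13/(-3))*4) + 26807 = (101 - ⅓*(-105/13)*4) + 26807 = (101 + (35/13)*4) + 26807 = (101 + 140/13) + 26807 = 1453/13 + 26807 = 349944/13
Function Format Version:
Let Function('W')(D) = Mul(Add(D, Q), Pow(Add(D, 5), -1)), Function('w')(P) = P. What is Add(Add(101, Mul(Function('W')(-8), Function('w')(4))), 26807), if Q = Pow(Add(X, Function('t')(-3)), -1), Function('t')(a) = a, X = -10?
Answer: Rational(349944, 13) ≈ 26919.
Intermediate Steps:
Q = Rational(-1, 13) (Q = Pow(Add(-10, -3), -1) = Pow(-13, -1) = Rational(-1, 13) ≈ -0.076923)
Function('W')(D) = Mul(Pow(Add(5, D), -1), Add(Rational(-1, 13), D)) (Function('W')(D) = Mul(Add(D, Rational(-1, 13)), Pow(Add(D, 5), -1)) = Mul(Add(Rational(-1, 13), D), Pow(Add(5, D), -1)) = Mul(Pow(Add(5, D), -1), Add(Rational(-1, 13), D)))
Add(Add(101, Mul(Function('W')(-8), Function('w')(4))), 26807) = Add(Add(101, Mul(Mul(Pow(Add(5, -8), -1), Add(Rational(-1, 13), -8)), 4)), 26807) = Add(Add(101, Mul(Mul(Pow(-3, -1), Rational(-105, 13)), 4)), 26807) = Add(Add(101, Mul(Mul(Rational(-1, 3), Rational(-105, 13)), 4)), 26807) = Add(Add(101, Mul(Rational(35, 13), 4)), 26807) = Add(Add(101, Rational(140, 13)), 26807) = Add(Rational(1453, 13), 26807) = Rational(349944, 13)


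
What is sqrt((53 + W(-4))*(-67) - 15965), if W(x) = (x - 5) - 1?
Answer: 3*I*sqrt(2094) ≈ 137.28*I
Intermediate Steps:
W(x) = -6 + x (W(x) = (-5 + x) - 1 = -6 + x)
sqrt((53 + W(-4))*(-67) - 15965) = sqrt((53 + (-6 - 4))*(-67) - 15965) = sqrt((53 - 10)*(-67) - 15965) = sqrt(43*(-67) - 15965) = sqrt(-2881 - 15965) = sqrt(-18846) = 3*I*sqrt(2094)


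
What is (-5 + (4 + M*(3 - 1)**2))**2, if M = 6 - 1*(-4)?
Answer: 1521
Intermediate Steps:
M = 10 (M = 6 + 4 = 10)
(-5 + (4 + M*(3 - 1)**2))**2 = (-5 + (4 + 10*(3 - 1)**2))**2 = (-5 + (4 + 10*2**2))**2 = (-5 + (4 + 10*4))**2 = (-5 + (4 + 40))**2 = (-5 + 44)**2 = 39**2 = 1521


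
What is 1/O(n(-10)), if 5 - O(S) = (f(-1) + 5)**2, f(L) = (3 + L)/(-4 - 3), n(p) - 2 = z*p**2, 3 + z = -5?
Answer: -49/844 ≈ -0.058057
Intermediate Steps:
z = -8 (z = -3 - 5 = -8)
n(p) = 2 - 8*p**2
f(L) = -3/7 - L/7 (f(L) = (3 + L)/(-7) = (3 + L)*(-1/7) = -3/7 - L/7)
O(S) = -844/49 (O(S) = 5 - ((-3/7 - 1/7*(-1)) + 5)**2 = 5 - ((-3/7 + 1/7) + 5)**2 = 5 - (-2/7 + 5)**2 = 5 - (33/7)**2 = 5 - 1*1089/49 = 5 - 1089/49 = -844/49)
1/O(n(-10)) = 1/(-844/49) = -49/844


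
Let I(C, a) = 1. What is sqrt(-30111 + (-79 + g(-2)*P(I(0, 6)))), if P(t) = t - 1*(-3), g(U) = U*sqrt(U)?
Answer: sqrt(-30190 - 8*I*sqrt(2)) ≈ 0.0326 - 173.75*I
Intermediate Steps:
g(U) = U**(3/2)
P(t) = 3 + t (P(t) = t + 3 = 3 + t)
sqrt(-30111 + (-79 + g(-2)*P(I(0, 6)))) = sqrt(-30111 + (-79 + (-2)**(3/2)*(3 + 1))) = sqrt(-30111 + (-79 - 2*I*sqrt(2)*4)) = sqrt(-30111 + (-79 - 8*I*sqrt(2))) = sqrt(-30190 - 8*I*sqrt(2))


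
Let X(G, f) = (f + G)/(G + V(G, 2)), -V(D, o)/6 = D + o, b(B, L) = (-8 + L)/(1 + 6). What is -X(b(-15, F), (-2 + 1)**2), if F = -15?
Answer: 16/31 ≈ 0.51613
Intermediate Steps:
b(B, L) = -8/7 + L/7 (b(B, L) = (-8 + L)/7 = (-8 + L)*(1/7) = -8/7 + L/7)
V(D, o) = -6*D - 6*o (V(D, o) = -6*(D + o) = -6*D - 6*o)
X(G, f) = (G + f)/(-12 - 5*G) (X(G, f) = (f + G)/(G + (-6*G - 6*2)) = (G + f)/(G + (-6*G - 12)) = (G + f)/(G + (-12 - 6*G)) = (G + f)/(-12 - 5*G))
-X(b(-15, F), (-2 + 1)**2) = -(-(-8/7 + (1/7)*(-15)) - (-2 + 1)**2)/(12 + 5*(-8/7 + (1/7)*(-15))) = -(-(-8/7 - 15/7) - 1*(-1)**2)/(12 + 5*(-8/7 - 15/7)) = -(-1*(-23/7) - 1*1)/(12 + 5*(-23/7)) = -(23/7 - 1)/(12 - 115/7) = -16/((-31/7)*7) = -(-7)*16/(31*7) = -1*(-16/31) = 16/31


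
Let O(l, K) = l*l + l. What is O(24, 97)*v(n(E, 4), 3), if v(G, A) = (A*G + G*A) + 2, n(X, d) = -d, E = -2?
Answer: -13200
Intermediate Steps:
O(l, K) = l + l**2 (O(l, K) = l**2 + l = l + l**2)
v(G, A) = 2 + 2*A*G (v(G, A) = (A*G + A*G) + 2 = 2*A*G + 2 = 2 + 2*A*G)
O(24, 97)*v(n(E, 4), 3) = (24*(1 + 24))*(2 + 2*3*(-1*4)) = (24*25)*(2 + 2*3*(-4)) = 600*(2 - 24) = 600*(-22) = -13200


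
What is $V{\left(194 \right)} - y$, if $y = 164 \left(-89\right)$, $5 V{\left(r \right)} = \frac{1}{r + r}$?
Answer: $\frac{28316241}{1940} \approx 14596.0$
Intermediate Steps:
$V{\left(r \right)} = \frac{1}{10 r}$ ($V{\left(r \right)} = \frac{1}{5 \left(r + r\right)} = \frac{1}{5 \cdot 2 r} = \frac{\frac{1}{2} \frac{1}{r}}{5} = \frac{1}{10 r}$)
$y = -14596$
$V{\left(194 \right)} - y = \frac{1}{10 \cdot 194} - -14596 = \frac{1}{10} \cdot \frac{1}{194} + 14596 = \frac{1}{1940} + 14596 = \frac{28316241}{1940}$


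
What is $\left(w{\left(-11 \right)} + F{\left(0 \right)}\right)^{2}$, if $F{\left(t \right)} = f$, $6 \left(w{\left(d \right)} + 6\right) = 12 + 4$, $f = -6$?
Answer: $\frac{784}{9} \approx 87.111$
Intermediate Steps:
$w{\left(d \right)} = - \frac{10}{3}$ ($w{\left(d \right)} = -6 + \frac{12 + 4}{6} = -6 + \frac{1}{6} \cdot 16 = -6 + \frac{8}{3} = - \frac{10}{3}$)
$F{\left(t \right)} = -6$
$\left(w{\left(-11 \right)} + F{\left(0 \right)}\right)^{2} = \left(- \frac{10}{3} - 6\right)^{2} = \left(- \frac{28}{3}\right)^{2} = \frac{784}{9}$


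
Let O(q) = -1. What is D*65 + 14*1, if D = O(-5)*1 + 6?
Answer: 339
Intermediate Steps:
D = 5 (D = -1*1 + 6 = -1 + 6 = 5)
D*65 + 14*1 = 5*65 + 14*1 = 325 + 14 = 339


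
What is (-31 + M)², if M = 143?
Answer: 12544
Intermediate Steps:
(-31 + M)² = (-31 + 143)² = 112² = 12544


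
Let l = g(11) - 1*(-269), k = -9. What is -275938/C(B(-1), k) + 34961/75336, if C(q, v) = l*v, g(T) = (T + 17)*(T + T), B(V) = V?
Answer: 7022176511/200017080 ≈ 35.108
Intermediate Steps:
g(T) = 2*T*(17 + T) (g(T) = (17 + T)*(2*T) = 2*T*(17 + T))
l = 885 (l = 2*11*(17 + 11) - 1*(-269) = 2*11*28 + 269 = 616 + 269 = 885)
C(q, v) = 885*v
-275938/C(B(-1), k) + 34961/75336 = -275938/(885*(-9)) + 34961/75336 = -275938/(-7965) + 34961*(1/75336) = -275938*(-1/7965) + 34961/75336 = 275938/7965 + 34961/75336 = 7022176511/200017080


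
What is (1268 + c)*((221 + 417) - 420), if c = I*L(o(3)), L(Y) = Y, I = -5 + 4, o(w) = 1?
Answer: 276206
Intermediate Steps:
I = -1
c = -1 (c = -1*1 = -1)
(1268 + c)*((221 + 417) - 420) = (1268 - 1)*((221 + 417) - 420) = 1267*(638 - 420) = 1267*218 = 276206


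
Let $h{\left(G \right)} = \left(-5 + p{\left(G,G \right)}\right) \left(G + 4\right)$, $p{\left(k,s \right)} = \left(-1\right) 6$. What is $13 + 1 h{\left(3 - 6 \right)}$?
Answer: $2$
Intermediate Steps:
$p{\left(k,s \right)} = -6$
$h{\left(G \right)} = -44 - 11 G$ ($h{\left(G \right)} = \left(-5 - 6\right) \left(G + 4\right) = - 11 \left(4 + G\right) = -44 - 11 G$)
$13 + 1 h{\left(3 - 6 \right)} = 13 + 1 \left(-44 - 11 \left(3 - 6\right)\right) = 13 + 1 \left(-44 - -33\right) = 13 + 1 \left(-44 + 33\right) = 13 + 1 \left(-11\right) = 13 - 11 = 2$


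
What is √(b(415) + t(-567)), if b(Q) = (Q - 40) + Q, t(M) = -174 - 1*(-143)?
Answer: √759 ≈ 27.550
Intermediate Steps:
t(M) = -31 (t(M) = -174 + 143 = -31)
b(Q) = -40 + 2*Q (b(Q) = (-40 + Q) + Q = -40 + 2*Q)
√(b(415) + t(-567)) = √((-40 + 2*415) - 31) = √((-40 + 830) - 31) = √(790 - 31) = √759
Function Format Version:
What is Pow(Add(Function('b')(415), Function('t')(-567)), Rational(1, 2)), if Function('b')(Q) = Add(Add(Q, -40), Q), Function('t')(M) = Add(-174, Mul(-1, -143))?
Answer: Pow(759, Rational(1, 2)) ≈ 27.550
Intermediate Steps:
Function('t')(M) = -31 (Function('t')(M) = Add(-174, 143) = -31)
Function('b')(Q) = Add(-40, Mul(2, Q)) (Function('b')(Q) = Add(Add(-40, Q), Q) = Add(-40, Mul(2, Q)))
Pow(Add(Function('b')(415), Function('t')(-567)), Rational(1, 2)) = Pow(Add(Add(-40, Mul(2, 415)), -31), Rational(1, 2)) = Pow(Add(Add(-40, 830), -31), Rational(1, 2)) = Pow(Add(790, -31), Rational(1, 2)) = Pow(759, Rational(1, 2))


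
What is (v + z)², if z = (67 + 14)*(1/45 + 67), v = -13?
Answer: 733272241/25 ≈ 2.9331e+7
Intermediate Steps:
z = 27144/5 (z = 81*(1/45 + 67) = 81*(3016/45) = 27144/5 ≈ 5428.8)
(v + z)² = (-13 + 27144/5)² = (27079/5)² = 733272241/25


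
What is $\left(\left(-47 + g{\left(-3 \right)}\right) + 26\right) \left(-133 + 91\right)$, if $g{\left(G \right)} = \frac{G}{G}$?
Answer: $840$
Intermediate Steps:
$g{\left(G \right)} = 1$
$\left(\left(-47 + g{\left(-3 \right)}\right) + 26\right) \left(-133 + 91\right) = \left(\left(-47 + 1\right) + 26\right) \left(-133 + 91\right) = \left(-46 + 26\right) \left(-42\right) = \left(-20\right) \left(-42\right) = 840$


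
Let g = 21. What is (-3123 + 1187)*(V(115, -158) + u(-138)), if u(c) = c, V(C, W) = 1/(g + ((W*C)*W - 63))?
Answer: 383495350744/1435409 ≈ 2.6717e+5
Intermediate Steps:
V(C, W) = 1/(-42 + C*W²) (V(C, W) = 1/(21 + ((W*C)*W - 63)) = 1/(21 + ((C*W)*W - 63)) = 1/(21 + (C*W² - 63)) = 1/(21 + (-63 + C*W²)) = 1/(-42 + C*W²))
(-3123 + 1187)*(V(115, -158) + u(-138)) = (-3123 + 1187)*(1/(-42 + 115*(-158)²) - 138) = -1936*(1/(-42 + 115*24964) - 138) = -1936*(1/(-42 + 2870860) - 138) = -1936*(1/2870818 - 138) = -1936*(-396172883/2870818) = 383495350744/1435409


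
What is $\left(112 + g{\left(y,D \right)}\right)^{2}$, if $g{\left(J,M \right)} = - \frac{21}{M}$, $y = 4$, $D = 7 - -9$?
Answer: $\frac{3136441}{256} \approx 12252.0$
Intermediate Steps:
$D = 16$ ($D = 7 + 9 = 16$)
$\left(112 + g{\left(y,D \right)}\right)^{2} = \left(112 - \frac{21}{16}\right)^{2} = \left(\frac{1771}{16}\right)^{2} = \frac{3136441}{256}$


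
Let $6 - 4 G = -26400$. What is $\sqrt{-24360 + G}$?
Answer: $\frac{i \sqrt{71034}}{2} \approx 133.26 i$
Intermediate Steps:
$G = \frac{13203}{2}$ ($G = \frac{3}{2} - -6600 = \frac{3}{2} + 6600 = \frac{13203}{2} \approx 6601.5$)
$\sqrt{-24360 + G} = \sqrt{-24360 + \frac{13203}{2}} = \sqrt{- \frac{35517}{2}} = \frac{i \sqrt{71034}}{2}$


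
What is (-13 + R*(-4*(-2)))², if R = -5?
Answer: 2809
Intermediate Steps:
(-13 + R*(-4*(-2)))² = (-13 - (-20)*(-2))² = (-13 - 5*8)² = (-13 - 40)² = (-53)² = 2809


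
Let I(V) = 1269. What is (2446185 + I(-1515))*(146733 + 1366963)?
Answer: 3704701329984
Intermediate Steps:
(2446185 + I(-1515))*(146733 + 1366963) = (2446185 + 1269)*(146733 + 1366963) = 2447454*1513696 = 3704701329984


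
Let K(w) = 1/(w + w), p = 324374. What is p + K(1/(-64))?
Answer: 324342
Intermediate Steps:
K(w) = 1/(2*w)
p + K(1/(-64)) = 324374 + 1/(2*(1/(-64))) = 324374 + 1/(2*(-1/64)) = 324374 + (1/2)*(-64) = 324374 - 32 = 324342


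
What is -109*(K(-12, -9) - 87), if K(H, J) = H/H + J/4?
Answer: 38477/4 ≈ 9619.3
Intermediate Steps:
K(H, J) = 1 + J/4 (K(H, J) = 1 + J*(¼) = 1 + J/4)
-109*(K(-12, -9) - 87) = -109*((1 + (¼)*(-9)) - 87) = -109*((1 - 9/4) - 87) = -109*(-5/4 - 87) = -109*(-353/4) = 38477/4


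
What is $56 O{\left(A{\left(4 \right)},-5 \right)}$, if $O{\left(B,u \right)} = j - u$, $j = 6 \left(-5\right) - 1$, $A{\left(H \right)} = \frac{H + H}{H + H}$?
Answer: $-1456$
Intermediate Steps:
$A{\left(H \right)} = 1$ ($A{\left(H \right)} = \frac{2 H}{2 H} = 2 H \frac{1}{2 H} = 1$)
$j = -31$ ($j = -30 - 1 = -31$)
$O{\left(B,u \right)} = -31 - u$
$56 O{\left(A{\left(4 \right)},-5 \right)} = 56 \left(-31 - -5\right) = 56 \left(-31 + 5\right) = 56 \left(-26\right) = -1456$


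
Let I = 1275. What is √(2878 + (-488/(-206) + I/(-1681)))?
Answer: √51354192479/4223 ≈ 53.662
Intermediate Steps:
√(2878 + (-488/(-206) + I/(-1681))) = √(2878 + (-488/(-206) + 1275/(-1681))) = √(2878 + (-488*(-1/206) + 1275*(-1/1681))) = √(2878 + (244/103 - 1275/1681)) = √(2878 + 278839/173143) = √(498584393/173143) = √51354192479/4223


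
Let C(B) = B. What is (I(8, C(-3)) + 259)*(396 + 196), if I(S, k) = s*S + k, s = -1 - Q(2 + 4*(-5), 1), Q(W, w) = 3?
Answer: 132608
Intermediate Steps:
s = -4 (s = -1 - 1*3 = -1 - 3 = -4)
I(S, k) = k - 4*S (I(S, k) = -4*S + k = k - 4*S)
(I(8, C(-3)) + 259)*(396 + 196) = ((-3 - 4*8) + 259)*(396 + 196) = ((-3 - 32) + 259)*592 = (-35 + 259)*592 = 224*592 = 132608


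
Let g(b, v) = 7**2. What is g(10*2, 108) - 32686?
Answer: -32637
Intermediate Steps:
g(b, v) = 49
g(10*2, 108) - 32686 = 49 - 32686 = -32637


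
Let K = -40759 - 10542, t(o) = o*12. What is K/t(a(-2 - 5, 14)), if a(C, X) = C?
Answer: 51301/84 ≈ 610.73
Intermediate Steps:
t(o) = 12*o
K = -51301
K/t(a(-2 - 5, 14)) = -51301*1/(12*(-2 - 5)) = -51301/(12*(-7)) = -51301/(-84) = -51301*(-1/84) = 51301/84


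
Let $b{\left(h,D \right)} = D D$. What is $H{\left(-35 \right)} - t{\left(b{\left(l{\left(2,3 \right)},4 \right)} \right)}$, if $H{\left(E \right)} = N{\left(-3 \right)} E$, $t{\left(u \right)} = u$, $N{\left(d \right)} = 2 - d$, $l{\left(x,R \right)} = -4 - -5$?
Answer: $-191$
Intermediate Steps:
$l{\left(x,R \right)} = 1$ ($l{\left(x,R \right)} = -4 + 5 = 1$)
$b{\left(h,D \right)} = D^{2}$
$H{\left(E \right)} = 5 E$ ($H{\left(E \right)} = \left(2 - -3\right) E = \left(2 + 3\right) E = 5 E$)
$H{\left(-35 \right)} - t{\left(b{\left(l{\left(2,3 \right)},4 \right)} \right)} = 5 \left(-35\right) - 4^{2} = -175 - 16 = -191$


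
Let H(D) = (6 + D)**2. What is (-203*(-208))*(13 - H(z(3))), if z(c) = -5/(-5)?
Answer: -1520064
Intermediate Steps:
z(c) = 1 (z(c) = -5*(-1/5) = 1)
(-203*(-208))*(13 - H(z(3))) = (-203*(-208))*(13 - (6 + 1)**2) = 42224*(13 - 1*7**2) = 42224*(13 - 1*49) = 42224*(13 - 49) = 42224*(-36) = -1520064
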